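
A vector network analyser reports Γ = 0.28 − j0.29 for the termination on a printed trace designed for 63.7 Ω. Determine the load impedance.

Z_L ≈ 88.5 − j61.3 Ω

Z_L = Z_0·(1 + Γ)/(1 − Γ) = 63.7·(1.28 − j0.29)/(0.72 + j0.29)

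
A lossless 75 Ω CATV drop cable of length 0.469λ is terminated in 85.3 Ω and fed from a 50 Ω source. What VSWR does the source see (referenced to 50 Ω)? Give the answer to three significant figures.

VSWR ≈ 1.69

βl = 2π × 0.469 = 169°
tan(βl) = -0.197
Z_in = Z_0·(Z_L + jZ_0·tanβl)/(Z_0 + jZ_L·tanβl) = 84.4 + j4.13 Ω
Γ_s = (Z_in − Z_s)/(Z_in + Z_s) = (34.4 + j4.13)/(134 + j4.13), |Γ_s| = 0.258
VSWR = (1 + |Γ_s|)/(1 − |Γ_s|)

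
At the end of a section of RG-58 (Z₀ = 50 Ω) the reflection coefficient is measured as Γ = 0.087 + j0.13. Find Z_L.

Z_L = Z_0·(1 + Γ)/(1 − Γ) = 50·(1.09 + j0.13)/(0.913 − j0.13)

Z_L ≈ 57.4 + j15.3 Ω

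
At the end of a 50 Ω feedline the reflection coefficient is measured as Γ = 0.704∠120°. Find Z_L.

Z_L ≈ 11.5 + j27.7 Ω

Z_L = Z_0·(1 + Γ)/(1 − Γ) = 50·(0.648 + j0.61)/(1.35 − j0.61)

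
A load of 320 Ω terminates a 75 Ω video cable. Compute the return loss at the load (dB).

Γ = (320 − 75)/(320 + 75) = 0.62
RL = −20·log₁₀|Γ| = −20·log₁₀(0.62)

RL ≈ 4.15 dB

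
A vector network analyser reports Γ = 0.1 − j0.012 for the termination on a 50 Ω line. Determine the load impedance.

Z_L = Z_0·(1 + Γ)/(1 − Γ) = 50·(1.1 − j0.012)/(0.9 + j0.012)

Z_L ≈ 61.1 − j1.48 Ω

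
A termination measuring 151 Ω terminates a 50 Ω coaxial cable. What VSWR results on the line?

For a purely resistive load, VSWR = R_L/Z_0 or Z_0/R_L (whichever > 1) = 151/50

VSWR ≈ 3.02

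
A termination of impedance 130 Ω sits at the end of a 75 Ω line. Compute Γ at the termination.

Γ = 0.268

Γ = (Z_L − Z_0)/(Z_L + Z_0) = (130 − 75)/(130 + 75) = 55/205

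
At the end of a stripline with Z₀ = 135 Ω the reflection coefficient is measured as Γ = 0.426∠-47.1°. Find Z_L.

Z_L ≈ 184 − j140 Ω

Z_L = Z_0·(1 + Γ)/(1 − Γ) = 135·(1.29 − j0.312)/(0.71 + j0.312)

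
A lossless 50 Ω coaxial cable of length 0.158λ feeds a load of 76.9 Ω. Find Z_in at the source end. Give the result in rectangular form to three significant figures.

βl = 2π × 0.158 = 56.9°
tan(βl) = tan(56.9°) = 1.53
Z_in = Z_0·(Z_L + jZ_0·tanβl)/(Z_0 + jZ_L·tanβl)
     = 50·(76.9 + j76.6)/(50 + j118)

Z_in ≈ 39.3 − j16 Ω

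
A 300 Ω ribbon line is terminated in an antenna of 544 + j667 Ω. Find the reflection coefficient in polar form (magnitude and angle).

Γ = (Z_L − Z_0)/(Z_L + Z_0) = (244 + j667)/(844 + j667)
|Γ| = 710/1080 = 0.66

Γ ≈ 0.66 ∠ 31.6°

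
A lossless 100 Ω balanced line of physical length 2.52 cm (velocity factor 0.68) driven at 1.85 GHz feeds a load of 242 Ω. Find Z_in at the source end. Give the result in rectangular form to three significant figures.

Z_in ≈ 42 − j11.2 Ω

λ = v/f = 0.68·c / 1.85 GHz = 0.11 m
βl = 2π·l/λ = 2π × 0.229 = 82.3°
tan(βl) = tan(82.3°) = 7.37
Z_in = Z_0·(Z_L + jZ_0·tanβl)/(Z_0 + jZ_L·tanβl)
     = 100·(242 + j737)/(100 + j1780)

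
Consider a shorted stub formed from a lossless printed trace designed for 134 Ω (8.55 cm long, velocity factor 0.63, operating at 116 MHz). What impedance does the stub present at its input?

λ = v/f = 0.63·c / 116 MHz = 1.63 m
βl = 2π·l/λ = 2π × 0.0525 = 18.9°
tan(βl) = 0.342
For a shorted stub, Z_in = jZ_0·tan(βl)

Z_in ≈ +j45.9 Ω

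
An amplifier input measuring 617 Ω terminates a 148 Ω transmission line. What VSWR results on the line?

VSWR ≈ 4.17

Γ = (617 − 148)/(617 + 148) = 0.613
VSWR = (1 + 0.613)/(1 − 0.613)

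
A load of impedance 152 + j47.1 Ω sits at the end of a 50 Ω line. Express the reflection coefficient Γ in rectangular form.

Γ = (Z_L − Z_0)/(Z_L + Z_0) = (102 + j47.1)/(202 + j47.1)

Γ ≈ 0.53 + j0.109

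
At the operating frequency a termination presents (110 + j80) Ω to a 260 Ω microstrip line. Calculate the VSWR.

VSWR ≈ 2.63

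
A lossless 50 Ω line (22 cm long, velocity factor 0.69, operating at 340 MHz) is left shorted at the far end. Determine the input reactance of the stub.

X_in ≈ -59.4 Ω (capacitive)

λ = v/f = 0.69·c / 340 MHz = 0.609 m
βl = 2π·l/λ = 2π × 0.361 = 130°
tan(βl) = -1.19
For a shorted stub, Z_in = jZ_0·tan(βl)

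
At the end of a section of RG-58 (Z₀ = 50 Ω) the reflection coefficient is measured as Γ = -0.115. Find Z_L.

Z_L = Z_0·(1 + Γ)/(1 − Γ) = 50·(0.885)/(1.11)

Z_L ≈ 39.7 Ω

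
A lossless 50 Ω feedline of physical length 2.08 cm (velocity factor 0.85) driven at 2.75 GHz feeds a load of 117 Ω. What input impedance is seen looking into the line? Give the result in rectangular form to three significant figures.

Z_in ≈ 21.8 − j6.62 Ω

λ = v/f = 0.85·c / 2.75 GHz = 0.0927 m
βl = 2π·l/λ = 2π × 0.224 = 80.8°
tan(βl) = tan(80.8°) = 6.14
Z_in = Z_0·(Z_L + jZ_0·tanβl)/(Z_0 + jZ_L·tanβl)
     = 50·(117 + j307)/(50 + j719)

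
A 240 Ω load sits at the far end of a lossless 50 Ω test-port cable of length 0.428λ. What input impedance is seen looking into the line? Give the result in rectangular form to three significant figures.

Z_in ≈ 46.1 + j83.1 Ω

βl = 2π × 0.428 = 154°
tan(βl) = tan(154°) = -0.486
Z_in = Z_0·(Z_L + jZ_0·tanβl)/(Z_0 + jZ_L·tanβl)
     = 50·(240 − j24.3)/(50 − j117)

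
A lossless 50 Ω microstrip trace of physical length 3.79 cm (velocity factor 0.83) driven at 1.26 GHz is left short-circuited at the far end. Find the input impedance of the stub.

Z_in ≈ +j131 Ω

λ = v/f = 0.83·c / 1.26 GHz = 0.198 m
βl = 2π·l/λ = 2π × 0.192 = 69°
tan(βl) = 2.61
For a short-circuited stub, Z_in = jZ_0·tan(βl)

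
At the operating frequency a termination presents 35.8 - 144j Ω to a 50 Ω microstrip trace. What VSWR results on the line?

Γ = (Z_L − Z_0)/(Z_L + Z_0) = (-14.2 − j144)/(85.8 − j144)
|Γ| = 145/168 = 0.863
VSWR = (1 + |Γ|)/(1 − |Γ|) = 1.86/0.137

VSWR ≈ 13.6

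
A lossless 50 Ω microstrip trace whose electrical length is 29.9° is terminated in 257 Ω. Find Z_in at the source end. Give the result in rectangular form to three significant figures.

tan(βl) = tan(29.9°) = 0.575
Z_in = Z_0·(Z_L + jZ_0·tanβl)/(Z_0 + jZ_L·tanβl)
     = 50·(257 + j28.8)/(50 + j148)

Z_in ≈ 35.1 − j75.1 Ω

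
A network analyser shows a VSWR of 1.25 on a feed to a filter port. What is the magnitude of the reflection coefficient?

|Γ| = (S − 1)/(S + 1) = (1.25 − 1)/(1.25 + 1) = 0.25/2.25

|Γ| ≈ 0.111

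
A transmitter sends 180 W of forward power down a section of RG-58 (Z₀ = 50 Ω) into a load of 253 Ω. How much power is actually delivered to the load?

Γ = (253 − 50)/(253 + 50) = 0.67
|Γ|² = 0.449
P_refl = |Γ|²·P_inc = 80.8 W, P_del = (1 − |Γ|²)·P_inc = 99.2 W

P_delivered ≈ 99.2 W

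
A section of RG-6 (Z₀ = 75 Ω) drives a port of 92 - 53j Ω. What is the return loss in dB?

RL ≈ 9.96 dB

Γ = (17 − j53)/(167 − j53), |Γ| = 0.318
RL = −20·log₁₀|Γ| = −20·log₁₀(0.318)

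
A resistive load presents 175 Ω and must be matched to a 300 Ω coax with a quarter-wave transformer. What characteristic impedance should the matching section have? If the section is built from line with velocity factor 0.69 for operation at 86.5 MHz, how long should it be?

Z_qwt ≈ 229 Ω; length ≈ 59.8 cm

Z_qwt = √(Z_0·R_L) = √(300 × 175) = √52500
λ = 0.69·c/f = 2.39 m, so l = λ/4 = 0.598 m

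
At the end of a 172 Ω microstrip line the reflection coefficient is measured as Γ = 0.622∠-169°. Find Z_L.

Z_L = Z_0·(1 + Γ)/(1 − Γ) = 172·(0.389 − j0.119)/(1.61 + j0.119)

Z_L ≈ 40.4 − j15.7 Ω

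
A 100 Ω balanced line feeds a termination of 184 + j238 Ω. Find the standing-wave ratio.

VSWR ≈ 5.27

Γ = (Z_L − Z_0)/(Z_L + Z_0) = (84 + j238)/(284 + j238)
|Γ| = 252/371 = 0.681
VSWR = (1 + |Γ|)/(1 − |Γ|) = 1.68/0.319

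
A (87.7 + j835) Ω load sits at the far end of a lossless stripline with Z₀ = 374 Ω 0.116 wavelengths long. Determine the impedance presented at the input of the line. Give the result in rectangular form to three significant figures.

Z_in ≈ 153 − j1140 Ω

βl = 2π × 0.116 = 41.8°
tan(βl) = tan(41.8°) = 0.893
Z_in = Z_0·(Z_L + jZ_0·tanβl)/(Z_0 + jZ_L·tanβl)
     = 374·(87.7 + j1170)/(-372 + j78.3)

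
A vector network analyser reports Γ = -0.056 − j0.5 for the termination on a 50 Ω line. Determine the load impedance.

Z_L = Z_0·(1 + Γ)/(1 − Γ) = 50·(0.944 − j0.5)/(1.06 + j0.5)

Z_L ≈ 27.4 − j36.6 Ω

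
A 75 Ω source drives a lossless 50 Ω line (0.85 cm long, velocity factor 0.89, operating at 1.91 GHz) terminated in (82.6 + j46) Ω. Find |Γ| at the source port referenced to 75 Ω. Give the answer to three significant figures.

λ = v/f = 0.89·c / 1.91 GHz = 0.14 m
βl = 2π·l/λ = 2π × 0.0608 = 21.9°
tan(βl) = 0.402
Z_in = Z_0·(Z_L + jZ_0·tanβl)/(Z_0 + jZ_L·tanβl) = 114 − j15.7 Ω
Γ_s = (Z_in − Z_s)/(Z_in + Z_s) = (39.5 − j15.7)/(189 − j15.7), |Γ_s| = 0.224

|Γ| ≈ 0.224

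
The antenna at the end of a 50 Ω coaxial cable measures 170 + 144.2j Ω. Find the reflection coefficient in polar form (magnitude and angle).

Γ = (Z_L − Z_0)/(Z_L + Z_0) = (120 + j144.2)/(220 + j144.2)
|Γ| = 188/263 = 0.713

Γ ≈ 0.713 ∠ 17°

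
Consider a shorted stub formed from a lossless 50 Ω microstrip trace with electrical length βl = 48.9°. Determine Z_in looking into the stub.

Z_in ≈ +j57.3 Ω

tan(βl) = 1.15
For a shorted stub, Z_in = jZ_0·tan(βl)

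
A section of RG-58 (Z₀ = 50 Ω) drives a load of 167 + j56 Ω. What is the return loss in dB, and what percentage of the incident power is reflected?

RL ≈ 4.75 dB; 33.5% of incident power reflected

Γ = (117 + j56)/(217 + j56), |Γ| = 0.579
RL = −20·log₁₀(0.579) = 4.75 dB
P_refl/P_inc = |Γ|² = 0.335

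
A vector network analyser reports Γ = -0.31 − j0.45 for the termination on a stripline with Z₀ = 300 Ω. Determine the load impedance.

Z_L ≈ 110 − j141 Ω

Z_L = Z_0·(1 + Γ)/(1 − Γ) = 300·(0.69 − j0.45)/(1.31 + j0.45)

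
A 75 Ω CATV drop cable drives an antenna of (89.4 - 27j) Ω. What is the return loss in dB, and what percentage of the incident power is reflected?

RL ≈ 14.7 dB; 3.37% of incident power reflected

Γ = (14.4 − j27)/(164.4 − j27), |Γ| = 0.184
RL = −20·log₁₀(0.184) = 14.7 dB
P_refl/P_inc = |Γ|² = 0.0337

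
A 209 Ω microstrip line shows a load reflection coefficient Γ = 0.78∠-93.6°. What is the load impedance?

Z_L ≈ 48 − j191 Ω

Z_L = Z_0·(1 + Γ)/(1 − Γ) = 209·(0.951 − j0.778)/(1.05 + j0.778)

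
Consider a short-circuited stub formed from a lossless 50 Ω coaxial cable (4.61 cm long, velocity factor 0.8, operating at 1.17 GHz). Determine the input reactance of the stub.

X_in ≈ 312 Ω (inductive)

λ = v/f = 0.8·c / 1.17 GHz = 0.205 m
βl = 2π·l/λ = 2π × 0.225 = 80.9°
tan(βl) = 6.25
For a short-circuited stub, Z_in = jZ_0·tan(βl)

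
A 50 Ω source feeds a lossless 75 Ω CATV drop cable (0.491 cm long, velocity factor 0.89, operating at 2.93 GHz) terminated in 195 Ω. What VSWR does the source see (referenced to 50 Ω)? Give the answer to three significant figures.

VSWR ≈ 3.68

λ = v/f = 0.89·c / 2.93 GHz = 0.0911 m
βl = 2π·l/λ = 2π × 0.0539 = 19.4°
tan(βl) = 0.352
Z_in = Z_0·(Z_L + jZ_0·tanβl)/(Z_0 + jZ_L·tanβl) = 119 − j82.8 Ω
Γ_s = (Z_in − Z_s)/(Z_in + Z_s) = (69.2 − j82.8)/(169 − j82.8), |Γ_s| = 0.573
VSWR = (1 + |Γ_s|)/(1 − |Γ_s|)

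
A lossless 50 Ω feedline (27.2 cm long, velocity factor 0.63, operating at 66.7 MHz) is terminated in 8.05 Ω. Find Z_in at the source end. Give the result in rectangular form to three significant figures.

Z_in ≈ 11.7 + j33.1 Ω

λ = v/f = 0.63·c / 66.7 MHz = 2.83 m
βl = 2π·l/λ = 2π × 0.096 = 34.6°
tan(βl) = tan(34.6°) = 0.689
Z_in = Z_0·(Z_L + jZ_0·tanβl)/(Z_0 + jZ_L·tanβl)
     = 50·(8.05 + j34.4)/(50 + j5.54)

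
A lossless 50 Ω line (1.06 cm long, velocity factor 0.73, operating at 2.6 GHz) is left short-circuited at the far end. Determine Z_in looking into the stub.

Z_in ≈ +j50.5 Ω

λ = v/f = 0.73·c / 2.6 GHz = 0.0842 m
βl = 2π·l/λ = 2π × 0.126 = 45.3°
tan(βl) = 1.01
For a short-circuited stub, Z_in = jZ_0·tan(βl)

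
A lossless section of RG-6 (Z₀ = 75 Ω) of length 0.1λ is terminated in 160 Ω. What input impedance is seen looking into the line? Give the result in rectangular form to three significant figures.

Z_in ≈ 71.8 − j56.9 Ω

βl = 2π × 0.1 = 36°
tan(βl) = tan(36°) = 0.727
Z_in = Z_0·(Z_L + jZ_0·tanβl)/(Z_0 + jZ_L·tanβl)
     = 75·(160 + j54.5)/(75 + j116)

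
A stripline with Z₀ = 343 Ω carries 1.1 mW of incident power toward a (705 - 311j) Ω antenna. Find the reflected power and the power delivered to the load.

|Γ| = |(362 − j311)/(1048 − j311)| = 0.437
|Γ|² = 0.191
P_refl = |Γ|²·P_inc = 0.21 mW, P_del = (1 − |Γ|²)·P_inc = 0.89 mW

P_reflected ≈ 0.21 mW; P_delivered ≈ 0.89 mW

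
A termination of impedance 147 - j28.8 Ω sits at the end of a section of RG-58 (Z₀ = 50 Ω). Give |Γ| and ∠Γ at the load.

Γ = (Z_L − Z_0)/(Z_L + Z_0) = (97 − j28.8)/(197 − j28.8)
|Γ| = 101/199 = 0.508

Γ ≈ 0.508 ∠ -8.22°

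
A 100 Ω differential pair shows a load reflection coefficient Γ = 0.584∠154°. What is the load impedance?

Z_L = Z_0·(1 + Γ)/(1 − Γ) = 100·(0.475 + j0.256)/(1.52 − j0.256)

Z_L ≈ 27.6 + j21.4 Ω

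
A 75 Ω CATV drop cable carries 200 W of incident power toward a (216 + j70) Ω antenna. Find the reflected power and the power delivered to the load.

P_reflected ≈ 55.3 W; P_delivered ≈ 145 W

|Γ| = |(141 + j70)/(291 + j70)| = 0.526
|Γ|² = 0.277
P_refl = |Γ|²·P_inc = 55.3 W, P_del = (1 − |Γ|²)·P_inc = 145 W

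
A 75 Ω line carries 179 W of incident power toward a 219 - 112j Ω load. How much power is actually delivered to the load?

P_delivered ≈ 119 W

|Γ| = |(144 − j112)/(294 − j112)| = 0.58
|Γ|² = 0.336
P_refl = |Γ|²·P_inc = 60.2 W, P_del = (1 − |Γ|²)·P_inc = 119 W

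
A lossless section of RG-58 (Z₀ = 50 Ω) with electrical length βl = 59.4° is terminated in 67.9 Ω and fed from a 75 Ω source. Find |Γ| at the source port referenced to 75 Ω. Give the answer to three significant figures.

|Γ| ≈ 0.299

tan(βl) = 1.69
Z_in = Z_0·(Z_L + jZ_0·tanβl)/(Z_0 + jZ_L·tanβl) = 41.8 − j11.4 Ω
Γ_s = (Z_in − Z_s)/(Z_in + Z_s) = (-33.2 − j11.4)/(117 − j11.4), |Γ_s| = 0.299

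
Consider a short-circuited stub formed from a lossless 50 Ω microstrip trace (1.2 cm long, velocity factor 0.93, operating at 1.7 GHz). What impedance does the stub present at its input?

λ = v/f = 0.93·c / 1.7 GHz = 0.164 m
βl = 2π·l/λ = 2π × 0.0731 = 26.3°
tan(βl) = 0.495
For a short-circuited stub, Z_in = jZ_0·tan(βl)

Z_in ≈ +j24.7 Ω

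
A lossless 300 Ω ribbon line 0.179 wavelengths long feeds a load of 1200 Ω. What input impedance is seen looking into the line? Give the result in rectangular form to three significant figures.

βl = 2π × 0.179 = 64.4°
tan(βl) = tan(64.4°) = 2.09
Z_in = Z_0·(Z_L + jZ_0·tanβl)/(Z_0 + jZ_L·tanβl)
     = 300·(1200 + j627)/(300 + j2510)

Z_in ≈ 90.9 − j133 Ω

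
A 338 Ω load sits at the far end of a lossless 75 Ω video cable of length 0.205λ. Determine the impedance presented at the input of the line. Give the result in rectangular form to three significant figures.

βl = 2π × 0.205 = 73.8°
tan(βl) = tan(73.8°) = 3.44
Z_in = Z_0·(Z_L + jZ_0·tanβl)/(Z_0 + jZ_L·tanβl)
     = 75·(338 + j258)/(75 + j1160)

Z_in ≈ 18 − j20.6 Ω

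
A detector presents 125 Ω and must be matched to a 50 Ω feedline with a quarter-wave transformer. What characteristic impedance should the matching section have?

Z_qwt = √(Z_0·R_L) = √(50 × 125) = √6250

Z_qwt ≈ 79.1 Ω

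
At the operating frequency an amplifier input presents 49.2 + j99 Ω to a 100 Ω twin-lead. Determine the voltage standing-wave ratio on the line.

VSWR ≈ 4.28

Γ = (Z_L − Z_0)/(Z_L + Z_0) = (-50.8 + j99)/(149.2 + j99)
|Γ| = 111/179 = 0.621
VSWR = (1 + |Γ|)/(1 − |Γ|) = 1.62/0.379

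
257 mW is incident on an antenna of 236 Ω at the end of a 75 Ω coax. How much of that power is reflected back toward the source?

P_reflected ≈ 68.9 mW

Γ = (236 − 75)/(236 + 75) = 0.518
|Γ|² = 0.268
P_refl = |Γ|²·P_inc = 68.9 mW, P_del = (1 − |Γ|²)·P_inc = 188 mW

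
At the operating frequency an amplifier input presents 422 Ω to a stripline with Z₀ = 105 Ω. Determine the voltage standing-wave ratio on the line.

Γ = (422 − 105)/(422 + 105) = 0.602
VSWR = (1 + 0.602)/(1 − 0.602)

VSWR ≈ 4.02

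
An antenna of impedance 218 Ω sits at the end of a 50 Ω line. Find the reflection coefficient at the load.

Γ = 0.627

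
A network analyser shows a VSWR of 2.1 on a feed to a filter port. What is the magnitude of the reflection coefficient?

|Γ| ≈ 0.355

|Γ| = (S − 1)/(S + 1) = (2.1 − 1)/(2.1 + 1) = 1.1/3.1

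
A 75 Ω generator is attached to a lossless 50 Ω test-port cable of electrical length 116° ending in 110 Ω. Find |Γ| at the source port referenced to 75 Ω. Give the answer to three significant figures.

tan(βl) = -2.05
Z_in = Z_0·(Z_L + jZ_0·tanβl)/(Z_0 + jZ_L·tanβl) = 26.8 + j18.4 Ω
Γ_s = (Z_in − Z_s)/(Z_in + Z_s) = (-48.2 + j18.4)/(102 + j18.4), |Γ_s| = 0.499

|Γ| ≈ 0.499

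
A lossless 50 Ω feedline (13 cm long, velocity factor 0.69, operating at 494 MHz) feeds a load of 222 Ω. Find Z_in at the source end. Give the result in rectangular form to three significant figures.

λ = v/f = 0.69·c / 494 MHz = 0.419 m
βl = 2π·l/λ = 2π × 0.31 = 112°
tan(βl) = tan(112°) = -2.51
Z_in = Z_0·(Z_L + jZ_0·tanβl)/(Z_0 + jZ_L·tanβl)
     = 50·(222 − j126)/(50 − j558)

Z_in ≈ 12.9 + j18.7 Ω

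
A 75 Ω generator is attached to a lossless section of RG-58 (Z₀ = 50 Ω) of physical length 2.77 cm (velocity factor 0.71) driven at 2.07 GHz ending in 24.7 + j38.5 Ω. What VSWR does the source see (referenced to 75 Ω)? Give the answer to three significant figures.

VSWR ≈ 3.95

λ = v/f = 0.71·c / 2.07 GHz = 0.103 m
βl = 2π·l/λ = 2π × 0.269 = 96.9°
tan(βl) = -8.25
Z_in = Z_0·(Z_L + jZ_0·tanβl)/(Z_0 + jZ_L·tanβl) = 24.1 − j37.5 Ω
Γ_s = (Z_in − Z_s)/(Z_in + Z_s) = (-50.9 − j37.5)/(99.1 − j37.5), |Γ_s| = 0.596
VSWR = (1 + |Γ_s|)/(1 − |Γ_s|)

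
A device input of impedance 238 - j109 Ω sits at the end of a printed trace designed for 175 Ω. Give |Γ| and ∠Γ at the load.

Γ ≈ 0.295 ∠ -45.2°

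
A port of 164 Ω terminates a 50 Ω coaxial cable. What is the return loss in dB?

RL ≈ 5.47 dB

Γ = (164 − 50)/(164 + 50) = 0.533
RL = −20·log₁₀|Γ| = −20·log₁₀(0.533)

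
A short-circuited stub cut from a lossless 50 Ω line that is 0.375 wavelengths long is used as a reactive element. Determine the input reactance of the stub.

X_in ≈ -50 Ω (capacitive)

βl = 2π × 0.375 = 135°
tan(βl) = -1
For a short-circuited stub, Z_in = jZ_0·tan(βl)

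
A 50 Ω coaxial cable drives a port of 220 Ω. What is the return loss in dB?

RL ≈ 4.02 dB

Γ = (220 − 50)/(220 + 50) = 0.63
RL = −20·log₁₀|Γ| = −20·log₁₀(0.63)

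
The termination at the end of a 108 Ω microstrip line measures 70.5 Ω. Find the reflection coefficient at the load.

Γ = (Z_L − Z_0)/(Z_L + Z_0) = (70.5 − 108)/(70.5 + 108) = -37.5/178.5

Γ = -0.21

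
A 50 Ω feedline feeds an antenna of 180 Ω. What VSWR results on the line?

VSWR ≈ 3.6

Γ = (180 − 50)/(180 + 50) = 0.565
VSWR = (1 + 0.565)/(1 − 0.565)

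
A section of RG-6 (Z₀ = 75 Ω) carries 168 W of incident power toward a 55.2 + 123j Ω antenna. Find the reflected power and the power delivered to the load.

P_reflected ≈ 81.3 W; P_delivered ≈ 86.7 W

|Γ| = |(-19.8 + j123)/(130.2 + j123)| = 0.696
|Γ|² = 0.484
P_refl = |Γ|²·P_inc = 81.3 W, P_del = (1 − |Γ|²)·P_inc = 86.7 W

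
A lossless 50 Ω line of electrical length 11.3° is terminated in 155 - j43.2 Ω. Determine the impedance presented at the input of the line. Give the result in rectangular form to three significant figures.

tan(βl) = tan(11.3°) = 0.2
Z_in = Z_0·(Z_L + jZ_0·tanβl)/(Z_0 + jZ_L·tanβl)
     = 50·(155 − j33.2)/(58.6 + j31)

Z_in ≈ 91.6 − j76.7 Ω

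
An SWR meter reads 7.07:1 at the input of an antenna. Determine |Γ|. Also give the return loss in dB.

|Γ| ≈ 0.752; return loss ≈ 2.47 dB

|Γ| = (S − 1)/(S + 1) = (7.07 − 1)/(7.07 + 1) = 6.07/8.07
RL = −20·log₁₀|Γ| = −20·log₁₀(0.752)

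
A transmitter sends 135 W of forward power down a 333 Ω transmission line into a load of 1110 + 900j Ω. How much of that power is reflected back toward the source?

|Γ| = |(777 + j900)/(1443 + j900)| = 0.699
|Γ|² = 0.489
P_refl = |Γ|²·P_inc = 66 W, P_del = (1 − |Γ|²)·P_inc = 69 W

P_reflected ≈ 66 W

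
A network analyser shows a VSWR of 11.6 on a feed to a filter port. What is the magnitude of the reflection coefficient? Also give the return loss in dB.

|Γ| = (S − 1)/(S + 1) = (11.6 − 1)/(11.6 + 1) = 10.6/12.6
RL = −20·log₁₀|Γ| = −20·log₁₀(0.841)

|Γ| ≈ 0.841; return loss ≈ 1.5 dB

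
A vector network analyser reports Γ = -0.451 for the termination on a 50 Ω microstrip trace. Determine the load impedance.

Z_L = Z_0·(1 + Γ)/(1 − Γ) = 50·(0.549)/(1.45)

Z_L ≈ 18.9 Ω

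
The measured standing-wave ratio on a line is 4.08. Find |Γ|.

|Γ| ≈ 0.606

|Γ| = (S − 1)/(S + 1) = (4.08 − 1)/(4.08 + 1) = 3.08/5.08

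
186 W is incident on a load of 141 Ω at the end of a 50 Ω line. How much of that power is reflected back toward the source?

Γ = (141 − 50)/(141 + 50) = 0.476
|Γ|² = 0.227
P_refl = |Γ|²·P_inc = 42.2 W, P_del = (1 − |Γ|²)·P_inc = 144 W

P_reflected ≈ 42.2 W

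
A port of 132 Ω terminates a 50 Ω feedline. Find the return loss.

RL ≈ 6.93 dB

Γ = (132 − 50)/(132 + 50) = 0.451
RL = −20·log₁₀|Γ| = −20·log₁₀(0.451)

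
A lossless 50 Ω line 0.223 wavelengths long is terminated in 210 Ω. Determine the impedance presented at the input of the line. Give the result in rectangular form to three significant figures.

Z_in ≈ 12.2 − j8.07 Ω

βl = 2π × 0.223 = 80.3°
tan(βl) = tan(80.3°) = 5.84
Z_in = Z_0·(Z_L + jZ_0·tanβl)/(Z_0 + jZ_L·tanβl)
     = 50·(210 + j292)/(50 + j1230)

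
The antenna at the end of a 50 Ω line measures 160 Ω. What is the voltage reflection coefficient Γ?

Γ = (Z_L − Z_0)/(Z_L + Z_0) = (160 − 50)/(160 + 50) = 110/210

Γ = 0.524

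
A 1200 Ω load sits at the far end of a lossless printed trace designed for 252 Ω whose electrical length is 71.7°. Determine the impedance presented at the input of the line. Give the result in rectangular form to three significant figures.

tan(βl) = tan(71.7°) = 3.02
Z_in = Z_0·(Z_L + jZ_0·tanβl)/(Z_0 + jZ_L·tanβl)
     = 252·(1200 + j762)/(252 + j3630)

Z_in ≈ 58.4 − j79.3 Ω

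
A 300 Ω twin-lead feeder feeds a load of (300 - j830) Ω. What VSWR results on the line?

Γ = (Z_L − Z_0)/(Z_L + Z_0) = (0 − j830)/(600 − j830)
|Γ| = 830/1020 = 0.81
VSWR = (1 + |Γ|)/(1 − |Γ|) = 1.81/0.19

VSWR ≈ 9.55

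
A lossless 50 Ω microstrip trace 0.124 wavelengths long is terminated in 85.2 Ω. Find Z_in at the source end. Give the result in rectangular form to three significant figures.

Z_in ≈ 43.9 − j24.5 Ω

βl = 2π × 0.124 = 44.6°
tan(βl) = tan(44.6°) = 0.988
Z_in = Z_0·(Z_L + jZ_0·tanβl)/(Z_0 + jZ_L·tanβl)
     = 50·(85.2 + j49.4)/(50 + j84.1)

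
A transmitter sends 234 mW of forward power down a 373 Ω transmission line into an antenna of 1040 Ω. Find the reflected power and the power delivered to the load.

Γ = (1040 − 373)/(1040 + 373) = 0.472
|Γ|² = 0.223
P_refl = |Γ|²·P_inc = 52.1 mW, P_del = (1 − |Γ|²)·P_inc = 182 mW

P_reflected ≈ 52.1 mW; P_delivered ≈ 182 mW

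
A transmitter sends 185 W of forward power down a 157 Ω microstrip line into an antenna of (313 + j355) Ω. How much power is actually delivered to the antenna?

|Γ| = |(156 + j355)/(470 + j355)| = 0.658
|Γ|² = 0.433
P_refl = |Γ|²·P_inc = 80.2 W, P_del = (1 − |Γ|²)·P_inc = 105 W

P_delivered ≈ 105 W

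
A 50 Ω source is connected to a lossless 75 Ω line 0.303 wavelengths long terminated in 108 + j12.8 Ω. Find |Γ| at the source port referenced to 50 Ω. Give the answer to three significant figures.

βl = 2π × 0.303 = 109°
tan(βl) = -2.89
Z_in = Z_0·(Z_L + jZ_0·tanβl)/(Z_0 + jZ_L·tanβl) = 51.7 + j7.41 Ω
Γ_s = (Z_in − Z_s)/(Z_in + Z_s) = (1.67 + j7.41)/(102 + j7.41), |Γ_s| = 0.0745

|Γ| ≈ 0.0745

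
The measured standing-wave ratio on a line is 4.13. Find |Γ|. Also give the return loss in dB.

|Γ| = (S − 1)/(S + 1) = (4.13 − 1)/(4.13 + 1) = 3.13/5.13
RL = −20·log₁₀|Γ| = −20·log₁₀(0.61)

|Γ| ≈ 0.61; return loss ≈ 4.29 dB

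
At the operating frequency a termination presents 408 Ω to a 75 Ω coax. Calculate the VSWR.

VSWR ≈ 5.44

Γ = (408 − 75)/(408 + 75) = 0.689
VSWR = (1 + 0.689)/(1 − 0.689)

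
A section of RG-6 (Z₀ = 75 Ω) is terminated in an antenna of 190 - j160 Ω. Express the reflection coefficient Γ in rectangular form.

Γ ≈ 0.585 − j0.25

Γ = (Z_L − Z_0)/(Z_L + Z_0) = (115 − j160)/(265 − j160)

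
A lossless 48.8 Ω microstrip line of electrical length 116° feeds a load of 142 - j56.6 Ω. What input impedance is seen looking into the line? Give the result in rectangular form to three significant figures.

Z_in ≈ 19.7 + j28.4 Ω

tan(βl) = tan(116°) = -2.05
Z_in = Z_0·(Z_L + jZ_0·tanβl)/(Z_0 + jZ_L·tanβl)
     = 48.8·(142 − j157)/(-67.2 − j291)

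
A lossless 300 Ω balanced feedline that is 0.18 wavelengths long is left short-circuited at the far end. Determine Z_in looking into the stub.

βl = 2π × 0.18 = 64.8°
tan(βl) = 2.13
For a short-circuited stub, Z_in = jZ_0·tan(βl)

Z_in ≈ +j638 Ω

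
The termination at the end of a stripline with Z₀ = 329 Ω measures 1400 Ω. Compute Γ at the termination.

Γ = 0.619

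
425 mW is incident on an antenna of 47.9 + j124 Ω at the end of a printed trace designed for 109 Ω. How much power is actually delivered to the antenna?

P_delivered ≈ 222 mW

|Γ| = |(-61.1 + j124)/(156.9 + j124)| = 0.691
|Γ|² = 0.478
P_refl = |Γ|²·P_inc = 203 mW, P_del = (1 − |Γ|²)·P_inc = 222 mW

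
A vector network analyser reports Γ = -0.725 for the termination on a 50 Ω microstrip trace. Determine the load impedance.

Z_L = Z_0·(1 + Γ)/(1 − Γ) = 50·(0.275)/(1.73)

Z_L ≈ 7.97 Ω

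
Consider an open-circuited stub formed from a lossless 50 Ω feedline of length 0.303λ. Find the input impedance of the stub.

Z_in ≈ +j17.3 Ω

βl = 2π × 0.303 = 109°
tan(βl) = -2.89
For an open-circuited stub, Z_in = −jZ_0·cot(βl) = −jZ_0/tan(βl)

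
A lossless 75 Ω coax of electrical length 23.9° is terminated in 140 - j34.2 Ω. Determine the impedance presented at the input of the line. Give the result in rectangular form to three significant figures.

tan(βl) = tan(23.9°) = 0.443
Z_in = Z_0·(Z_L + jZ_0·tanβl)/(Z_0 + jZ_L·tanβl)
     = 75·(140 − j0.965)/(90.2 + j62)

Z_in ≈ 78.7 − j54.9 Ω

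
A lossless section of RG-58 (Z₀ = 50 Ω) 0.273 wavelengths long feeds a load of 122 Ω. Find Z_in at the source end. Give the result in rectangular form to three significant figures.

βl = 2π × 0.273 = 98.3°
tan(βl) = tan(98.3°) = -6.87
Z_in = Z_0·(Z_L + jZ_0·tanβl)/(Z_0 + jZ_L·tanβl)
     = 50·(122 − j344)/(50 − j838)

Z_in ≈ 20.9 + j6.03 Ω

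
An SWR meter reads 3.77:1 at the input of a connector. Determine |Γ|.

|Γ| = (S − 1)/(S + 1) = (3.77 − 1)/(3.77 + 1) = 2.77/4.77

|Γ| ≈ 0.581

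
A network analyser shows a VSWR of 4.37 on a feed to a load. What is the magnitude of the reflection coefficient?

|Γ| = (S − 1)/(S + 1) = (4.37 − 1)/(4.37 + 1) = 3.37/5.37

|Γ| ≈ 0.628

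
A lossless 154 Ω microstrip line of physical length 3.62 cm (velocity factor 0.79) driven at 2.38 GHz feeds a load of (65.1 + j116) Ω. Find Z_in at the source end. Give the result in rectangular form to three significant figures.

Z_in ≈ 40.7 − j22.5 Ω

λ = v/f = 0.79·c / 2.38 GHz = 0.0996 m
βl = 2π·l/λ = 2π × 0.364 = 131°
tan(βl) = tan(131°) = -1.16
Z_in = Z_0·(Z_L + jZ_0·tanβl)/(Z_0 + jZ_L·tanβl)
     = 154·(65.1 − j62)/(288 − j75.2)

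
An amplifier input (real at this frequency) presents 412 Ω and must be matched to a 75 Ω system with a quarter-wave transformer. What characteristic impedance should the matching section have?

Z_qwt = √(Z_0·R_L) = √(75 × 412) = √30900

Z_qwt ≈ 176 Ω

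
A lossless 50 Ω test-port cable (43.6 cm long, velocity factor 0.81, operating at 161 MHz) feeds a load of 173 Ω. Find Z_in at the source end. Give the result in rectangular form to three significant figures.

λ = v/f = 0.81·c / 161 MHz = 1.51 m
βl = 2π·l/λ = 2π × 0.289 = 104°
tan(βl) = tan(104°) = -4.01
Z_in = Z_0·(Z_L + jZ_0·tanβl)/(Z_0 + jZ_L·tanβl)
     = 50·(173 − j201)/(50 − j694)

Z_in ≈ 15.3 + j11.4 Ω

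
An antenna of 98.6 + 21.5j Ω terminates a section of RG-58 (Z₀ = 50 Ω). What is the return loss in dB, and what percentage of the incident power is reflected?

Γ = (48.6 + j21.5)/(148.6 + j21.5), |Γ| = 0.354
RL = −20·log₁₀(0.354) = 9.02 dB
P_refl/P_inc = |Γ|² = 0.125

RL ≈ 9.02 dB; 12.5% of incident power reflected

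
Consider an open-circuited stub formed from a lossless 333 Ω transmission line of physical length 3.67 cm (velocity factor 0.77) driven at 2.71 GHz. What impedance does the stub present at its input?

λ = v/f = 0.77·c / 2.71 GHz = 0.0852 m
βl = 2π·l/λ = 2π × 0.431 = 155°
tan(βl) = -0.466
For an open-circuited stub, Z_in = −jZ_0·cot(βl) = −jZ_0/tan(βl)

Z_in ≈ +j714 Ω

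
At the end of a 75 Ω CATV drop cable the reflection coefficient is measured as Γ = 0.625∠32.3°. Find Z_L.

Z_L = Z_0·(1 + Γ)/(1 − Γ) = 75·(1.53 + j0.334)/(0.472 − j0.334)

Z_L ≈ 137 + j150 Ω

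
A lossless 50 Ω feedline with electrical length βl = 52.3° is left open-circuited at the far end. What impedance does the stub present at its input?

tan(βl) = 1.29
For an open-circuited stub, Z_in = −jZ_0·cot(βl) = −jZ_0/tan(βl)

Z_in ≈ −j38.6 Ω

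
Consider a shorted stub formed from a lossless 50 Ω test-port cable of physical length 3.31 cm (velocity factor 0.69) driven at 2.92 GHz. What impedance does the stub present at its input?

λ = v/f = 0.69·c / 2.92 GHz = 0.0709 m
βl = 2π·l/λ = 2π × 0.467 = 168°
tan(βl) = -0.211
For a shorted stub, Z_in = jZ_0·tan(βl)

Z_in ≈ −j10.5 Ω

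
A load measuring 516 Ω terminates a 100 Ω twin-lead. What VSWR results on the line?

VSWR ≈ 5.16

Γ = (516 − 100)/(516 + 100) = 0.675
VSWR = (1 + 0.675)/(1 − 0.675)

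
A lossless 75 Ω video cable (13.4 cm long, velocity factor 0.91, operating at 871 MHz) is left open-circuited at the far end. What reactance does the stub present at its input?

λ = v/f = 0.91·c / 871 MHz = 0.313 m
βl = 2π·l/λ = 2π × 0.428 = 154°
tan(βl) = -0.49
For an open-circuited stub, Z_in = −jZ_0·cot(βl) = −jZ_0/tan(βl)

X_in ≈ 153 Ω (inductive)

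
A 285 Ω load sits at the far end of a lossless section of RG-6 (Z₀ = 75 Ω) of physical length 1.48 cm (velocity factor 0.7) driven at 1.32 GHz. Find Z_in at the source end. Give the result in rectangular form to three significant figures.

λ = v/f = 0.7·c / 1.32 GHz = 0.159 m
βl = 2π·l/λ = 2π × 0.093 = 33.5°
tan(βl) = tan(33.5°) = 0.662
Z_in = Z_0·(Z_L + jZ_0·tanβl)/(Z_0 + jZ_L·tanβl)
     = 75·(285 + j49.6)/(75 + j189)

Z_in ≈ 56 − j91.1 Ω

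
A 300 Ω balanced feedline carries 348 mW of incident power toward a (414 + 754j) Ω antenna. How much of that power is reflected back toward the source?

P_reflected ≈ 188 mW

|Γ| = |(114 + j754)/(714 + j754)| = 0.734
|Γ|² = 0.539
P_refl = |Γ|²·P_inc = 188 mW, P_del = (1 − |Γ|²)·P_inc = 160 mW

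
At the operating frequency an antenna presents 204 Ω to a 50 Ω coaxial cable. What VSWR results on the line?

Γ = (204 − 50)/(204 + 50) = 0.606
VSWR = (1 + 0.606)/(1 − 0.606)

VSWR ≈ 4.08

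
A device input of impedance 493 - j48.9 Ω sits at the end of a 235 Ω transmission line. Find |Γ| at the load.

Γ = (Z_L − Z_0)/(Z_L + Z_0) = (258 − j48.9)/(728 − j48.9)
|Γ| = 263/730

|Γ| ≈ 0.36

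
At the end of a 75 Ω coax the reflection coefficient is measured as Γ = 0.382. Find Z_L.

Z_L ≈ 168 Ω

Z_L = Z_0·(1 + Γ)/(1 − Γ) = 75·(1.38)/(0.618)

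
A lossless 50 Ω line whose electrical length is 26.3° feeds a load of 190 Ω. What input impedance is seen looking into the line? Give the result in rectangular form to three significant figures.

Z_in ≈ 52.2 − j73.4 Ω

tan(βl) = tan(26.3°) = 0.494
Z_in = Z_0·(Z_L + jZ_0·tanβl)/(Z_0 + jZ_L·tanβl)
     = 50·(190 + j24.7)/(50 + j93.9)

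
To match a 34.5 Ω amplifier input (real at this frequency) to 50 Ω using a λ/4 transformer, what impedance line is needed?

Z_qwt ≈ 41.5 Ω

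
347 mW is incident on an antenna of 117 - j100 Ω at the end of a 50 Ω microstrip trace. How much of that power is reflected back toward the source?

|Γ| = |(67 − j100)/(167 − j100)| = 0.618
|Γ|² = 0.382
P_refl = |Γ|²·P_inc = 133 mW, P_del = (1 − |Γ|²)·P_inc = 214 mW

P_reflected ≈ 133 mW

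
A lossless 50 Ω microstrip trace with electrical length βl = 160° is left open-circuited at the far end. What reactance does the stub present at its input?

tan(βl) = -0.364
For an open-circuited stub, Z_in = −jZ_0·cot(βl) = −jZ_0/tan(βl)

X_in ≈ 137 Ω (inductive)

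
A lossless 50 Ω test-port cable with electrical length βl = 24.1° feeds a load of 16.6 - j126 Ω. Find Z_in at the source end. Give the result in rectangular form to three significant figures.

tan(βl) = tan(24.1°) = 0.447
Z_in = Z_0·(Z_L + jZ_0·tanβl)/(Z_0 + jZ_L·tanβl)
     = 50·(16.6 − j104)/(106 + j7.43)

Z_in ≈ 4.38 − j49 Ω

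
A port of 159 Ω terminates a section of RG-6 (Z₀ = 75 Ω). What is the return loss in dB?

Γ = (159 − 75)/(159 + 75) = 0.359
RL = −20·log₁₀|Γ| = −20·log₁₀(0.359)

RL ≈ 8.9 dB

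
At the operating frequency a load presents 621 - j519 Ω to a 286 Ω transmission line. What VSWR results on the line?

Γ = (Z_L − Z_0)/(Z_L + Z_0) = (335 − j519)/(907 − j519)
|Γ| = 618/1040 = 0.591
VSWR = (1 + |Γ|)/(1 − |Γ|) = 1.59/0.409

VSWR ≈ 3.89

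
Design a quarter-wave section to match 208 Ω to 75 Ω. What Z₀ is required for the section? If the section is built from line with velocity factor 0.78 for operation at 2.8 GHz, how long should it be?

Z_qwt ≈ 125 Ω; length ≈ 2.09 cm

Z_qwt = √(Z_0·R_L) = √(75 × 208) = √15600
λ = 0.78·c/f = 0.0836 m, so l = λ/4 = 0.0209 m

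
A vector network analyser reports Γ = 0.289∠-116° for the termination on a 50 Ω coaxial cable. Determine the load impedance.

Z_L = Z_0·(1 + Γ)/(1 − Γ) = 50·(0.873 − j0.26)/(1.13 + j0.26)

Z_L ≈ 34.3 − j19.4 Ω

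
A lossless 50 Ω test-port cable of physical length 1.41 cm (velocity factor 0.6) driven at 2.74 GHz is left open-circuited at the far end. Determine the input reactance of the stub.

X_in ≈ -11.3 Ω (capacitive)

λ = v/f = 0.6·c / 2.74 GHz = 0.0657 m
βl = 2π·l/λ = 2π × 0.215 = 77.3°
tan(βl) = 4.43
For an open-circuited stub, Z_in = −jZ_0·cot(βl) = −jZ_0/tan(βl)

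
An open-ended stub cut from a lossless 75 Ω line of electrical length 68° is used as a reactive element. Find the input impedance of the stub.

tan(βl) = 2.48
For an open-ended stub, Z_in = −jZ_0·cot(βl) = −jZ_0/tan(βl)

Z_in ≈ −j30.3 Ω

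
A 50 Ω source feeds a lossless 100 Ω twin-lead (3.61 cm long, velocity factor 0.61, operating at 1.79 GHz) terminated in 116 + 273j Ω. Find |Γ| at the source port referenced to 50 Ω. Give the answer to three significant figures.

|Γ| ≈ 0.698

λ = v/f = 0.61·c / 1.79 GHz = 0.102 m
βl = 2π·l/λ = 2π × 0.353 = 127°
tan(βl) = -1.32
Z_in = Z_0·(Z_L + jZ_0·tanβl)/(Z_0 + jZ_L·tanβl) = 13.5 + j35.1 Ω
Γ_s = (Z_in − Z_s)/(Z_in + Z_s) = (-36.5 + j35.1)/(63.5 + j35.1), |Γ_s| = 0.698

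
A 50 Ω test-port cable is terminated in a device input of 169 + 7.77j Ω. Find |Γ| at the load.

Γ = (Z_L − Z_0)/(Z_L + Z_0) = (119 + j7.77)/(219 + j7.77)
|Γ| = 119/219

|Γ| ≈ 0.544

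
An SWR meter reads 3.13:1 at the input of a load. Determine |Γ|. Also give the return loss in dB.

|Γ| ≈ 0.516; return loss ≈ 5.75 dB

|Γ| = (S − 1)/(S + 1) = (3.13 − 1)/(3.13 + 1) = 2.13/4.13
RL = −20·log₁₀|Γ| = −20·log₁₀(0.516)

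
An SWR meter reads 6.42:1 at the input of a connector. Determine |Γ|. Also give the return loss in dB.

|Γ| ≈ 0.73; return loss ≈ 2.73 dB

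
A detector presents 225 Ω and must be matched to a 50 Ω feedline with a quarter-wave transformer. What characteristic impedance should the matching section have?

Z_qwt = √(Z_0·R_L) = √(50 × 225) = √11250

Z_qwt ≈ 106 Ω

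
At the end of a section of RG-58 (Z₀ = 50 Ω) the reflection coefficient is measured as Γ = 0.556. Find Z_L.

Z_L = Z_0·(1 + Γ)/(1 − Γ) = 50·(1.56)/(0.444)

Z_L ≈ 175 Ω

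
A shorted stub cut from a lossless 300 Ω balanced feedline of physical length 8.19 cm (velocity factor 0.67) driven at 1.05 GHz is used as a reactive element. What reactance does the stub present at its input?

λ = v/f = 0.67·c / 1.05 GHz = 0.191 m
βl = 2π·l/λ = 2π × 0.428 = 154°
tan(βl) = -0.487
For a shorted stub, Z_in = jZ_0·tan(βl)

X_in ≈ -146 Ω (capacitive)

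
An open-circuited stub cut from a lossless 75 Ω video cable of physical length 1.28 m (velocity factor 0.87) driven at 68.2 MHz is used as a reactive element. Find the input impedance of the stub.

Z_in ≈ +j44 Ω

λ = v/f = 0.87·c / 68.2 MHz = 3.83 m
βl = 2π·l/λ = 2π × 0.334 = 120°
tan(βl) = -1.7
For an open-circuited stub, Z_in = −jZ_0·cot(βl) = −jZ_0/tan(βl)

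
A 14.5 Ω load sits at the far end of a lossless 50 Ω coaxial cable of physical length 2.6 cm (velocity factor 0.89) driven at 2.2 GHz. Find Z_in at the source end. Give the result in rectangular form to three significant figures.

Z_in ≈ 112 + j76.8 Ω

λ = v/f = 0.89·c / 2.2 GHz = 0.121 m
βl = 2π·l/λ = 2π × 0.214 = 77.1°
tan(βl) = tan(77.1°) = 4.37
Z_in = Z_0·(Z_L + jZ_0·tanβl)/(Z_0 + jZ_L·tanβl)
     = 50·(14.5 + j219)/(50 + j63.4)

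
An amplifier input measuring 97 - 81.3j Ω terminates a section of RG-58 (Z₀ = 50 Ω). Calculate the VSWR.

Γ = (Z_L − Z_0)/(Z_L + Z_0) = (47 − j81.3)/(147 − j81.3)
|Γ| = 93.9/168 = 0.559
VSWR = (1 + |Γ|)/(1 − |Γ|) = 1.56/0.441

VSWR ≈ 3.54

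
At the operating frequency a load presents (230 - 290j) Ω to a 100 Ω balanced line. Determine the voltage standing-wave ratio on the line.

VSWR ≈ 6.23

Γ = (Z_L − Z_0)/(Z_L + Z_0) = (130 − j290)/(330 − j290)
|Γ| = 318/439 = 0.723
VSWR = (1 + |Γ|)/(1 − |Γ|) = 1.72/0.277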